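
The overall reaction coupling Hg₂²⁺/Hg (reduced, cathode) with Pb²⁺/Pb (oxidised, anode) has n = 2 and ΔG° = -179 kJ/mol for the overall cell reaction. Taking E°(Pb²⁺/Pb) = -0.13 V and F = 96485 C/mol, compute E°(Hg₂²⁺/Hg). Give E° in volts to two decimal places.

E°cell = −ΔG°/(nF) = −(-179×10³)/((2)(96485)) = +0.928 V.
Since Hg₂²⁺/Hg is the cathode and Pb²⁺/Pb the anode, E°cell = E°(Hg₂²⁺/Hg) − E°(Pb²⁺/Pb).
So E°(Hg₂²⁺/Hg) = E°cell + E°(Pb²⁺/Pb) = +0.928 + (-0.13) = +0.80 V.

+0.80 V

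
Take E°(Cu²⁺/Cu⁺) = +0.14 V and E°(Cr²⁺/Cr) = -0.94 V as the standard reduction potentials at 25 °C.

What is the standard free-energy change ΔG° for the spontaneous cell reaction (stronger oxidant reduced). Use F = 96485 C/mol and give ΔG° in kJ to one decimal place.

-208.4 kJ

Cu²⁺/Cu⁺ (E° = +0.14 V) is the cathode; Cr²⁺/Cr (E° = -0.94 V) is the anode, so E°cell = +1.08 V.
Balancing electrons gives n = 2 (lcm of 1 and 2).
ΔG° = −nFE° = −(2)(96485)(+1.08) = -208,408 J = -208.4 kJ.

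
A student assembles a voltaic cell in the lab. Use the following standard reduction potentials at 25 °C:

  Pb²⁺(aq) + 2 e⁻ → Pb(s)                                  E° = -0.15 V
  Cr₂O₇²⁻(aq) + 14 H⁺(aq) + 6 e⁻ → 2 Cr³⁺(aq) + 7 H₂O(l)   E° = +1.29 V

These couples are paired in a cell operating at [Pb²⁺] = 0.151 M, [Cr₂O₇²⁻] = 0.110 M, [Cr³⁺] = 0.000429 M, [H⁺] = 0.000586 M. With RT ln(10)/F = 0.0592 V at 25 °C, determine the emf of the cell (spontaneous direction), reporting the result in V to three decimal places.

Cr₂O₇²⁻/Cr³⁺ is the cathode (higher E°), Pb²⁺/Pb the anode: E°cell = +1.29 − (-0.15) = +1.44 V, n = 6.
Overall: Cr₂O₇²⁻(aq) + 14 H⁺(aq) + 3 Pb(s) → 2 Cr³⁺(aq) + 7 H₂O(l) + 3 Pb²⁺(aq)
Q = [Cr³⁺]^2·[Pb²⁺]^3 / ([Cr₂O₇²⁻]·[H⁺]^14); log Q = 37.010.
E = E° − (0.0592/n) log Q = +1.44 − (0.0592/6)(37.010) = +1.075 V.

+1.075 V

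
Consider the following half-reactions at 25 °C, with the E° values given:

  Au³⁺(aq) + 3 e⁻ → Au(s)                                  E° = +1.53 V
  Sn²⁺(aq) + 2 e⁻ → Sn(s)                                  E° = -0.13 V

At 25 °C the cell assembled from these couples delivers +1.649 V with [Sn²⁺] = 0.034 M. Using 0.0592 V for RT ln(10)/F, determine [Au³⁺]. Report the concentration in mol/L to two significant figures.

Au³⁺/Au is the cathode, Sn²⁺/Sn the anode: E°cell = +1.66 V, n = 6.
Overall reaction: 2 Au³⁺(aq) + 3 Sn(s) → 2 Au(s) + 3 Sn²⁺(aq); Q = [Sn²⁺]^3/[Au³⁺]^2.
From E = E° − (0.0592/n) log Q: log Q = (E° − E)·n/0.0592 = (+1.66 − (+1.649))·6/0.0592 = 1.1149.
So 2·log[Au³⁺] = 3·log(0.034) − log Q = -4.4056 − (1.1149) = -5.5205; log[Au³⁺] = -5.5205 / 2 = -2.7603; [Au³⁺] = 10^(-2.7603) ≈ 0.0017 M.

0.0017 M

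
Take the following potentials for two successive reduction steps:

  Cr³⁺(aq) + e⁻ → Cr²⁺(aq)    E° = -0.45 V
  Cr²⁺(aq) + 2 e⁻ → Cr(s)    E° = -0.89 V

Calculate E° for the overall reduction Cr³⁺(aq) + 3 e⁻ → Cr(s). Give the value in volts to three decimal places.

Adding the free-energy changes (−nFE°) of the two steps gives −n₃FE°₃ = −n₁FE°₁ − n₂FE°₂.
E°₃ = (1×-0.45 + 2×-0.89) / 3 = (-2.230) / 3 = -0.743 V.

-0.743 V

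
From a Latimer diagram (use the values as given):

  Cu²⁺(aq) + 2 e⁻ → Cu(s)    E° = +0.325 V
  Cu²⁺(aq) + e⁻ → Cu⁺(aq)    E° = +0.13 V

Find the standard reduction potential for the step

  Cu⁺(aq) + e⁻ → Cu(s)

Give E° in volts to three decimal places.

Sequential free energies add, so n₃E°₃ = n₁E°₁ + n₂E°₂.
With n₃ = 2, and the known step contributing 1×(+0.13) V, the unknown satisfies 1·E° = 2×(+0.325) − 1×(+0.13) = +0.520.
E° = +0.520 / 1 = +0.520 V.

+0.520 V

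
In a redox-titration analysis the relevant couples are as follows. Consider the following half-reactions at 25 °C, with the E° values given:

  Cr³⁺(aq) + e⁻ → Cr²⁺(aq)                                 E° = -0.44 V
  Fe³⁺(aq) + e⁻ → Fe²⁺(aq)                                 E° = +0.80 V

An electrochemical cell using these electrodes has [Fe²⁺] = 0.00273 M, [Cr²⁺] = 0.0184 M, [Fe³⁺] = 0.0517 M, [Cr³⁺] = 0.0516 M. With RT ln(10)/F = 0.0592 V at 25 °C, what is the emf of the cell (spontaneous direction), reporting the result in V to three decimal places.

+1.289 V

Fe³⁺/Fe²⁺ is the cathode (higher E°), Cr³⁺/Cr²⁺ the anode: E°cell = +0.80 − (-0.44) = +1.24 V, n = 1.
Overall: Fe³⁺(aq) + Cr²⁺(aq) → Fe²⁺(aq) + Cr³⁺(aq)
Q = [Fe²⁺]·[Cr³⁺] / ([Fe³⁺]·[Cr²⁺]); log Q = -0.829.
E = E° − (0.0592/n) log Q = +1.24 − (0.0592/1)(-0.829) = +1.289 V.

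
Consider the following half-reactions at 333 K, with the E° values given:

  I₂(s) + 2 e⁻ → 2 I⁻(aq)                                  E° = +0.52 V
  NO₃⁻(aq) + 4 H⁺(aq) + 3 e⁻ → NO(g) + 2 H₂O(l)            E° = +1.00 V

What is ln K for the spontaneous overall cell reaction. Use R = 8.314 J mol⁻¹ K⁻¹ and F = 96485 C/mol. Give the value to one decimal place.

Cathode: NO₃⁻/NO; anode: I₂/I⁻. E°cell = (+1.00) − (+0.52) = +0.48 V, with n = 6.
ΔG° = −nFE° = −RT ln K, so ln K = nFE°/(RT) = (6)(96485)(+0.48) / ((8.314)(333)) = 100.369.

100.4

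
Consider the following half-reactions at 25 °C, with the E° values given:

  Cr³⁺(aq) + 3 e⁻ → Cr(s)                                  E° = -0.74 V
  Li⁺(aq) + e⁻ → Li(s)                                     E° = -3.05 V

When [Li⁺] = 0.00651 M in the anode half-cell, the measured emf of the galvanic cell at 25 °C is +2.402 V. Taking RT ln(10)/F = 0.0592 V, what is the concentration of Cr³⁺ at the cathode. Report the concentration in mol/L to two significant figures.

Cr³⁺/Cr is the cathode, Li⁺/Li the anode: E°cell = +2.31 V, n = 3.
Overall reaction: Cr³⁺(aq) + 3 Li(s) → Cr(s) + 3 Li⁺(aq); Q = [Li⁺]^3/[Cr³⁺]^1.
From E = E° − (0.0592/n) log Q: log Q = (E° − E)·n/0.0592 = (+2.31 − (+2.402))·3/0.0592 = -4.6622.
So 1·log[Cr³⁺] = 3·log(0.00651) − log Q = -6.5593 − (-4.6622) = -1.8971; [Cr³⁺] = 10^(-1.8971) ≈ 0.013 M.

0.013 M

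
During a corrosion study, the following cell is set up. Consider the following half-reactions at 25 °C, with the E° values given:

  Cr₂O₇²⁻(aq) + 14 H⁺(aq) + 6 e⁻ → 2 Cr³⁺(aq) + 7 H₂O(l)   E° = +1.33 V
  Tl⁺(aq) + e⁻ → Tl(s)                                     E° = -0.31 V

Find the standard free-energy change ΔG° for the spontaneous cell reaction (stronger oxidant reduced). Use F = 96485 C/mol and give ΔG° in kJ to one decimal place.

Cr₂O₇²⁻/Cr³⁺ (E° = +1.33 V) is the cathode; Tl⁺/Tl (E° = -0.31 V) is the anode, so E°cell = +1.64 V.
Balancing electrons gives n = 6 (lcm of 6 and 1).
ΔG° = −nFE° = −(6)(96485)(+1.64) = -949,412 J = -949.4 kJ.

-949.4 kJ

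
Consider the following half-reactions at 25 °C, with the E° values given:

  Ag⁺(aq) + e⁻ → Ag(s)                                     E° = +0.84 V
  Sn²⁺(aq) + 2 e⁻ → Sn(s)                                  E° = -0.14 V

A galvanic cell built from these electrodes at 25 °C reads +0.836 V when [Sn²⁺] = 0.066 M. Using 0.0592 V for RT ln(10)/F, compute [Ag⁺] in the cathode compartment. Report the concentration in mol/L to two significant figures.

0.00095 M

Ag⁺/Ag is the cathode, Sn²⁺/Sn the anode: E°cell = +0.98 V, n = 2.
Overall reaction: 2 Ag⁺(aq) + Sn(s) → 2 Ag(s) + Sn²⁺(aq); Q = [Sn²⁺]^1/[Ag⁺]^2.
From E = E° − (0.0592/n) log Q: log Q = (E° − E)·n/0.0592 = (+0.98 − (+0.836))·2/0.0592 = 4.8649.
So 2·log[Ag⁺] = 1·log(0.066) − log Q = -1.1805 − (4.8649) = -6.0454; log[Ag⁺] = -6.0454 / 2 = -3.0227; [Ag⁺] = 10^(-3.0227) ≈ 0.00095 M.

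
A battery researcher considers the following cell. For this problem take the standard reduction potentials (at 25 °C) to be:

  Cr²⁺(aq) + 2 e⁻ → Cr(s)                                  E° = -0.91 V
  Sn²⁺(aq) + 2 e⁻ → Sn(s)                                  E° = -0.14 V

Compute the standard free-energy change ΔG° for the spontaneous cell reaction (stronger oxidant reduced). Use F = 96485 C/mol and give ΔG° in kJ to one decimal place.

Sn²⁺/Sn (E° = -0.14 V) is the cathode; Cr²⁺/Cr (E° = -0.91 V) is the anode, so E°cell = +0.77 V.
Balancing electrons gives n = 2 (lcm of 2 and 2).
ΔG° = −nFE° = −(2)(96485)(+0.77) = -148,587 J = -148.6 kJ.

-148.6 kJ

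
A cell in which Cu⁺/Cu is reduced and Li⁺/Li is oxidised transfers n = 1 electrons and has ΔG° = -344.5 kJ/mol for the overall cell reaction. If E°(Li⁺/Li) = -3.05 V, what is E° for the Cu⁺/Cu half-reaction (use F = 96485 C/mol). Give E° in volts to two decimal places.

+0.52 V

E°cell = −ΔG°/(nF) = −(-344.5×10³)/((1)(96485)) = +3.571 V.
Since Cu⁺/Cu is the cathode and Li⁺/Li the anode, E°cell = E°(Cu⁺/Cu) − E°(Li⁺/Li).
So E°(Cu⁺/Cu) = E°cell + E°(Li⁺/Li) = +3.571 + (-3.05) = +0.52 V.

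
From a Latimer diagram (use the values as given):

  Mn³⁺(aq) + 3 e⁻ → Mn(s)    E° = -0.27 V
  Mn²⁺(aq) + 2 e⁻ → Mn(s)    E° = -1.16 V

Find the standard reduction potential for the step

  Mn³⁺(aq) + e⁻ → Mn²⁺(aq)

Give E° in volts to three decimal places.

+1.510 V

Sequential free energies add, so n₃E°₃ = n₁E°₁ + n₂E°₂.
With n₃ = 3, and the known step contributing 2×(-1.16) V, the unknown satisfies 1·E° = 3×(-0.27) − 2×(-1.16) = +1.510.
E° = +1.510 / 1 = +1.510 V.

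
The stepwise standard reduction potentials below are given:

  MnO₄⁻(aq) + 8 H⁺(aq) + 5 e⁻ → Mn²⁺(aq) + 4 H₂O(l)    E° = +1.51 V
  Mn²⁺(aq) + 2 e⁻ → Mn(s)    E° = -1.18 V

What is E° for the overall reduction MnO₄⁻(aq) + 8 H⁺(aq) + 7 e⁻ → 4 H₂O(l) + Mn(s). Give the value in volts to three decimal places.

+0.741 V

Standard free energies of sequential steps add: ΔG°₃ = ΔG°₁ + ΔG°₂, so n₃E°₃ = n₁E°₁ + n₂E°₂.
E°₃ = (5×+1.51 + 2×-1.18) / 7 = (+5.190) / 7 = +0.741 V.
E° values themselves are not directly additive — weighting by electron count is essential.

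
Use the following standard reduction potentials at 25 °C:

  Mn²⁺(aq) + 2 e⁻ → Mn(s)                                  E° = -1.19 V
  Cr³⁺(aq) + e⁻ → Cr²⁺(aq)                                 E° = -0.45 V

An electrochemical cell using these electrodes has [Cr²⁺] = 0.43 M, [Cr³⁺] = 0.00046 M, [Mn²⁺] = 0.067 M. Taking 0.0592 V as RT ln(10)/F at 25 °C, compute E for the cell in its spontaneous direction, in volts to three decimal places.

Cr³⁺/Cr²⁺ is the cathode (higher E°), Mn²⁺/Mn the anode: E°cell = -0.45 − (-1.19) = +0.74 V, n = 2.
Overall: 2 Cr³⁺(aq) + Mn(s) → 2 Cr²⁺(aq) + Mn²⁺(aq)
Q = [Cr²⁺]^2·[Mn²⁺] / ([Cr³⁺]^2); log Q = 4.767.
E = E° − (0.0592/n) log Q = +0.74 − (0.0592/2)(4.767) = +0.599 V.

+0.599 V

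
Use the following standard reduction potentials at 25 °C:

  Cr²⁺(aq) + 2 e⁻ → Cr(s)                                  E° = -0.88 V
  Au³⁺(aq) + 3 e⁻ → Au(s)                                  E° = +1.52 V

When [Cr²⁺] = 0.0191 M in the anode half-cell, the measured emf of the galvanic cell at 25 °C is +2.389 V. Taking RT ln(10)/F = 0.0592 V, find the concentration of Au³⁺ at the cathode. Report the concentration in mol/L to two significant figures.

0.00073 M

Au³⁺/Au is the cathode, Cr²⁺/Cr the anode: E°cell = +2.40 V, n = 6.
Overall reaction: 2 Au³⁺(aq) + 3 Cr(s) → 2 Au(s) + 3 Cr²⁺(aq); Q = [Cr²⁺]^3/[Au³⁺]^2.
From E = E° − (0.0592/n) log Q: log Q = (E° − E)·n/0.0592 = (+2.40 − (+2.389))·6/0.0592 = 1.1149.
So 2·log[Au³⁺] = 3·log(0.0191) − log Q = -5.1569 − (1.1149) = -6.2718; log[Au³⁺] = -6.2718 / 2 = -3.1359; [Au³⁺] = 10^(-3.1359) ≈ 0.00073 M.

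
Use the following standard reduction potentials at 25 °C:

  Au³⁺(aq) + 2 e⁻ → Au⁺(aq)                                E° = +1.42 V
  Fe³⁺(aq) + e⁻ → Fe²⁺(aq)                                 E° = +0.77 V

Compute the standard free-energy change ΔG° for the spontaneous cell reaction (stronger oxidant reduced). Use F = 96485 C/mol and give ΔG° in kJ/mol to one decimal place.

Au³⁺/Au⁺ (E° = +1.42 V) is the cathode; Fe³⁺/Fe²⁺ (E° = +0.77 V) is the anode, so E°cell = +0.65 V.
Balancing electrons gives n = 2 (lcm of 2 and 1).
ΔG° = −nFE° = −(2)(96485)(+0.65) = -125,430 J = -125.4 kJ/mol.

-125.4 kJ/mol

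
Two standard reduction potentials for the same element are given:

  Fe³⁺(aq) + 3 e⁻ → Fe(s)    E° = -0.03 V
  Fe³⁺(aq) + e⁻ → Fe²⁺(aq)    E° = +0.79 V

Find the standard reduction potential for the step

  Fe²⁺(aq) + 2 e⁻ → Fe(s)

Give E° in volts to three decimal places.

-0.440 V

Sequential free energies add, so n₃E°₃ = n₁E°₁ + n₂E°₂.
With n₃ = 3, and the known step contributing 1×(+0.79) V, the unknown satisfies 2·E° = 3×(-0.03) − 1×(+0.79) = -0.880.
E° = -0.880 / 2 = -0.440 V.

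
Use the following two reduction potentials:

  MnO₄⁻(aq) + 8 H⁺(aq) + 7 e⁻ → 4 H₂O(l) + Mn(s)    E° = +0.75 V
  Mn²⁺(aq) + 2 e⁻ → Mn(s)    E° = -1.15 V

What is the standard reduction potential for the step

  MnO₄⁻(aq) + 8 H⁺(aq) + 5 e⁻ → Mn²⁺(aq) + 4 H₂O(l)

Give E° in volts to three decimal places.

Sequential free energies add, so n₃E°₃ = n₁E°₁ + n₂E°₂.
With n₃ = 7, and the known step contributing 2×(-1.15) V, the unknown satisfies 5·E° = 7×(+0.75) − 2×(-1.15) = +7.550.
E° = +7.550 / 5 = +1.510 V.

+1.510 V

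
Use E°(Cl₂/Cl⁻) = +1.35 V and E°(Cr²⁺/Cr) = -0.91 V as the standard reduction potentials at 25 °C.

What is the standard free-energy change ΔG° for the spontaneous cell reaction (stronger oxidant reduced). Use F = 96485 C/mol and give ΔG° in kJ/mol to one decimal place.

-436.1 kJ/mol

Cl₂/Cl⁻ (E° = +1.35 V) is the cathode; Cr²⁺/Cr (E° = -0.91 V) is the anode, so E°cell = +2.26 V.
Balancing electrons gives n = 2 (lcm of 2 and 2).
ΔG° = −nFE° = −(2)(96485)(+2.26) = -436,112 J = -436.1 kJ/mol.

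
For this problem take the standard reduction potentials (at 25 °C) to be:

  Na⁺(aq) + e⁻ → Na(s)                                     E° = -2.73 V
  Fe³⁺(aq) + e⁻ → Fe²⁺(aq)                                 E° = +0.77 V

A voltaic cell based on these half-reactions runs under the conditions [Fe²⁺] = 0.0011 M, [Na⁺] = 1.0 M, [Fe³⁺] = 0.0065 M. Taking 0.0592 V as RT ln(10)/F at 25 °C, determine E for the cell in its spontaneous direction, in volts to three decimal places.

Fe³⁺/Fe²⁺ is the cathode (higher E°), Na⁺/Na the anode: E°cell = +0.77 − (-2.73) = +3.50 V, n = 1.
Overall: Fe³⁺(aq) + Na(s) → Fe²⁺(aq) + Na⁺(aq)
Q = [Fe²⁺]·[Na⁺] / ([Fe³⁺]); log Q = -0.772.
E = E° − (0.0592/n) log Q = +3.50 − (0.0592/1)(-0.772) = +3.546 V.

+3.546 V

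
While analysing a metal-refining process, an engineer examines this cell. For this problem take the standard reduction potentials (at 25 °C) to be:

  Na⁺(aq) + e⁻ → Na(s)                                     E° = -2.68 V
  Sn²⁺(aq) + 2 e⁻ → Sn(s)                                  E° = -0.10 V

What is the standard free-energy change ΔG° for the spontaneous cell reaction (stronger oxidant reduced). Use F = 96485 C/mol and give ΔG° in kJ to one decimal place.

-497.9 kJ

Sn²⁺/Sn (E° = -0.10 V) is the cathode; Na⁺/Na (E° = -2.68 V) is the anode, so E°cell = +2.58 V.
Balancing electrons gives n = 2 (lcm of 2 and 1).
ΔG° = −nFE° = −(2)(96485)(+2.58) = -497,863 J = -497.9 kJ.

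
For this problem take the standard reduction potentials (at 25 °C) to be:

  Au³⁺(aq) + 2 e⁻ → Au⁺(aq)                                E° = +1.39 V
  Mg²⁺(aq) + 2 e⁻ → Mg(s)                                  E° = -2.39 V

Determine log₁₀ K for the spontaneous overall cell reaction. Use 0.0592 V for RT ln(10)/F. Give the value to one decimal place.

Cathode: Au³⁺/Au⁺; anode: Mg²⁺/Mg. E°cell = +3.78 V, n = 2.
log K = nE°cell / 0.0592 = (2)(+3.78) / 0.0592 = 127.7.

127.7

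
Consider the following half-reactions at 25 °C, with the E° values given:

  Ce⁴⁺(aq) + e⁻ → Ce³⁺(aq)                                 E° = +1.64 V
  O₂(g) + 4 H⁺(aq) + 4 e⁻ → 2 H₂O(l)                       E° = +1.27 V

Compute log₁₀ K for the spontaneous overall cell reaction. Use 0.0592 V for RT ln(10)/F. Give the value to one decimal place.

25.0

Cathode: Ce⁴⁺/Ce³⁺; anode: O₂/H₂O. E°cell = +0.37 V, n = 4.
log K = nE°cell / 0.0592 = (4)(+0.37) / 0.0592 = 25.0.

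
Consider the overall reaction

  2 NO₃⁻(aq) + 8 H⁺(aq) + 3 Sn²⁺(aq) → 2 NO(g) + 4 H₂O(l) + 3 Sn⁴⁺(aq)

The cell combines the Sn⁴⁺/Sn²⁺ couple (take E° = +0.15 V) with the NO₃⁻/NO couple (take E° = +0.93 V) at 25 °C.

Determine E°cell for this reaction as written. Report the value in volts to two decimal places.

The NO₃⁻/NO couple has the higher reduction potential, so it is the cathode; Sn⁴⁺/Sn²⁺ is oxidised at the anode.
E°cell = E°(cathode) − E°(anode) = (+0.93) − (+0.15) = +0.78 V.

+0.78 V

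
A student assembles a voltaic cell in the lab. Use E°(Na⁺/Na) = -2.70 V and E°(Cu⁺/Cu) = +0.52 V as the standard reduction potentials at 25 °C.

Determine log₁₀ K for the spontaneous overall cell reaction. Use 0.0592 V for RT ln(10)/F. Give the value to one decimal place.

Cathode: Cu⁺/Cu; anode: Na⁺/Na. E°cell = +3.22 V, n = 1.
log K = nE°cell / 0.0592 = (1)(+3.22) / 0.0592 = 54.4.

54.4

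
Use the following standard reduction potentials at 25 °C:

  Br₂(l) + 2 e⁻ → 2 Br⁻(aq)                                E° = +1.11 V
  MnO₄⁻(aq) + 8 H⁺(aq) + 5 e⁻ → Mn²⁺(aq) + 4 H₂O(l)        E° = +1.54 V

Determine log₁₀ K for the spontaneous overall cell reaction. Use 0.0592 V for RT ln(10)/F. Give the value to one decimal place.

Cathode: MnO₄⁻/Mn²⁺; anode: Br₂/Br⁻. E°cell = +0.43 V, n = 10.
log K = nE°cell / 0.0592 = (10)(+0.43) / 0.0592 = 72.6.

72.6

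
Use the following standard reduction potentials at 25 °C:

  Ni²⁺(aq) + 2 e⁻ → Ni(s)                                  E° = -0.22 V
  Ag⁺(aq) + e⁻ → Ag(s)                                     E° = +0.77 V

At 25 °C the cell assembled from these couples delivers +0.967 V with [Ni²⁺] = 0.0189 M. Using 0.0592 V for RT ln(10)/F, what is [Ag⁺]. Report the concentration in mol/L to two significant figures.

Ag⁺/Ag is the cathode, Ni²⁺/Ni the anode: E°cell = +0.99 V, n = 2.
Overall reaction: 2 Ag⁺(aq) + Ni(s) → 2 Ag(s) + Ni²⁺(aq); Q = [Ni²⁺]^1/[Ag⁺]^2.
From E = E° − (0.0592/n) log Q: log Q = (E° − E)·n/0.0592 = (+0.99 − (+0.967))·2/0.0592 = 0.7770.
So 2·log[Ag⁺] = 1·log(0.0189) − log Q = -1.7235 − (0.7770) = -2.5005; log[Ag⁺] = -2.5005 / 2 = -1.2503; [Ag⁺] = 10^(-1.2503) ≈ 0.056 M.

0.056 M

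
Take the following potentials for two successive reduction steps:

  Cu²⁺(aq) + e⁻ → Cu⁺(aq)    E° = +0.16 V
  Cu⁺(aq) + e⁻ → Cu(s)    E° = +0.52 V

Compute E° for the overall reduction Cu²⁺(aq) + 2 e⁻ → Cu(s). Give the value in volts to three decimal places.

Standard free energies of sequential steps add: ΔG°₃ = ΔG°₁ + ΔG°₂, so n₃E°₃ = n₁E°₁ + n₂E°₂.
E°₃ = (1×+0.16 + 1×+0.52) / 2 = (+0.680) / 2 = +0.340 V.

+0.340 V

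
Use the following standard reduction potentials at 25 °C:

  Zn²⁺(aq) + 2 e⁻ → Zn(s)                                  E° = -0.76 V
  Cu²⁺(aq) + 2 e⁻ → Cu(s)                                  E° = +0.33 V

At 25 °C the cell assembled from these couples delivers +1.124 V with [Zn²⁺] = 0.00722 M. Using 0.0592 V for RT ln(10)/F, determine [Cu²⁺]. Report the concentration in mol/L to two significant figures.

0.10 M

Cu²⁺/Cu is the cathode, Zn²⁺/Zn the anode: E°cell = +1.09 V, n = 2.
Overall reaction: Cu²⁺(aq) + Zn(s) → Cu(s) + Zn²⁺(aq); Q = [Zn²⁺]^1/[Cu²⁺]^1.
From E = E° − (0.0592/n) log Q: log Q = (E° − E)·n/0.0592 = (+1.09 − (+1.124))·2/0.0592 = -1.1486.
So 1·log[Cu²⁺] = 1·log(0.00722) − log Q = -2.1415 − (-1.1486) = -0.9929; [Cu²⁺] = 10^(-0.9929) ≈ 0.10 M.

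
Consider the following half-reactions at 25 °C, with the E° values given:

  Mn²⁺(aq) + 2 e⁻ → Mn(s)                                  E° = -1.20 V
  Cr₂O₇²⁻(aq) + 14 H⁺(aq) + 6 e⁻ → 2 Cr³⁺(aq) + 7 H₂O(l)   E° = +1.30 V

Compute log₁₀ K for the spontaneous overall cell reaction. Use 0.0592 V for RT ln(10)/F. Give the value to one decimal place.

253.4

Cathode: Cr₂O₇²⁻/Cr³⁺; anode: Mn²⁺/Mn. E°cell = +2.50 V, n = 6.
log K = nE°cell / 0.0592 = (6)(+2.50) / 0.0592 = 253.4.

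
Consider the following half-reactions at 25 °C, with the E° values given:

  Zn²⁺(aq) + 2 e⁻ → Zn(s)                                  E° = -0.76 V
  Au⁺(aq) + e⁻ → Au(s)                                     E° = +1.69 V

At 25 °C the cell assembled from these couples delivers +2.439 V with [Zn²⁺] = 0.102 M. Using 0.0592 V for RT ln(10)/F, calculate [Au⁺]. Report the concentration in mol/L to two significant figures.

Au⁺/Au is the cathode, Zn²⁺/Zn the anode: E°cell = +2.45 V, n = 2.
Overall reaction: 2 Au⁺(aq) + Zn(s) → 2 Au(s) + Zn²⁺(aq); Q = [Zn²⁺]^1/[Au⁺]^2.
From E = E° − (0.0592/n) log Q: log Q = (E° − E)·n/0.0592 = (+2.45 − (+2.439))·2/0.0592 = 0.3716.
So 2·log[Au⁺] = 1·log(0.102) − log Q = -0.9914 − (0.3716) = -1.3630; log[Au⁺] = -1.3630 / 2 = -0.6815; [Au⁺] = 10^(-0.6815) ≈ 0.21 M.

0.21 M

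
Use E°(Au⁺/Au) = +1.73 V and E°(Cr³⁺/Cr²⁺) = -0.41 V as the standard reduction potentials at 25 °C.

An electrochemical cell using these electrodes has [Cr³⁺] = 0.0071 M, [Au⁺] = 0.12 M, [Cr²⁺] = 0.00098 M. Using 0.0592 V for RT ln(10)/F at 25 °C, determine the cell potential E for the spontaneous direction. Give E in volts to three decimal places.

Au⁺/Au is the cathode (higher E°), Cr³⁺/Cr²⁺ the anode: E°cell = +1.73 − (-0.41) = +2.14 V, n = 1.
Overall: Au⁺(aq) + Cr²⁺(aq) → Au(s) + Cr³⁺(aq)
Q = [Cr³⁺] / ([Au⁺]·[Cr²⁺]); log Q = 1.781.
E = E° − (0.0592/n) log Q = +2.14 − (0.0592/1)(1.781) = +2.035 V.

+2.035 V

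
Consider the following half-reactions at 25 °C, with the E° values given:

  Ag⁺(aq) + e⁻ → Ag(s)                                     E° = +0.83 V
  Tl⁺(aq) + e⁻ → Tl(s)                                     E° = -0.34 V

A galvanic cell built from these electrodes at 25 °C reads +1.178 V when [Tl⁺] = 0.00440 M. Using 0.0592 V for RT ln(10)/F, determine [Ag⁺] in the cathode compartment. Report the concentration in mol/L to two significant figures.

0.0060 M

Ag⁺/Ag is the cathode, Tl⁺/Tl the anode: E°cell = +1.17 V, n = 1.
Overall reaction: Ag⁺(aq) + Tl(s) → Ag(s) + Tl⁺(aq); Q = [Tl⁺]^1/[Ag⁺]^1.
From E = E° − (0.0592/n) log Q: log Q = (E° − E)·n/0.0592 = (+1.17 − (+1.178))·1/0.0592 = -0.1351.
So 1·log[Ag⁺] = 1·log(0.0044) − log Q = -2.3565 − (-0.1351) = -2.2214; [Ag⁺] = 10^(-2.2214) ≈ 0.0060 M.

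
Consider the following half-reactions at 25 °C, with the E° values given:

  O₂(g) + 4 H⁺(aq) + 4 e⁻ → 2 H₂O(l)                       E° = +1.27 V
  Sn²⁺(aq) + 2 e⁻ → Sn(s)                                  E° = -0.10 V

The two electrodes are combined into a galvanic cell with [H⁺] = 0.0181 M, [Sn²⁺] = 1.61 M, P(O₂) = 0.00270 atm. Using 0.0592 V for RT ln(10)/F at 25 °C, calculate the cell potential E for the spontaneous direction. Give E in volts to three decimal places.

O₂/H₂O is the cathode (higher E°), Sn²⁺/Sn the anode: E°cell = +1.27 − (-0.10) = +1.37 V, n = 4.
Overall: O₂(g) + 4 H⁺(aq) + 2 Sn(s) → 2 H₂O(l) + 2 Sn²⁺(aq)
Q = [Sn²⁺]^2 / (P(O₂)·[H⁺]^4); log Q = 9.952.
E = E° − (0.0592/n) log Q = +1.37 − (0.0592/4)(9.952) = +1.223 V.

+1.223 V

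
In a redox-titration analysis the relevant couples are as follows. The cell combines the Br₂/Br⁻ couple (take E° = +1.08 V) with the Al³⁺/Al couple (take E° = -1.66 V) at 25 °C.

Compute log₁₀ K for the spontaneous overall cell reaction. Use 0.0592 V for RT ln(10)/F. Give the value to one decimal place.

Cathode: Br₂/Br⁻; anode: Al³⁺/Al. E°cell = +2.74 V, n = 6.
log K = nE°cell / 0.0592 = (6)(+2.74) / 0.0592 = 277.7.

277.7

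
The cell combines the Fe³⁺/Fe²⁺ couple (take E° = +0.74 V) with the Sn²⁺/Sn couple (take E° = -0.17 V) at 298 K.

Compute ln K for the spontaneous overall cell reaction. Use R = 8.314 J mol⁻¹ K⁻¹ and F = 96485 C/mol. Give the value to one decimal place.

70.9

Cathode: Fe³⁺/Fe²⁺; anode: Sn²⁺/Sn. E°cell = (+0.74) − (-0.17) = +0.91 V, with n = 2.
ΔG° = −nFE° = −RT ln K, so ln K = nFE°/(RT) = (2)(96485)(+0.91) / ((8.314)(298)) = 70.877.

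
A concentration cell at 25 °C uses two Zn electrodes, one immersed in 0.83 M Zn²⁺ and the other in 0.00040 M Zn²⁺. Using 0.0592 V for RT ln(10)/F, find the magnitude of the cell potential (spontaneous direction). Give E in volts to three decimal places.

For a concentration cell E°cell = 0. The 0.83 M side is the cathode (reduction is favoured where [Zn²⁺] is higher).
With n = 2, E = −(0.0592/2) log([Zn²⁺]ₐₙ/[Zn²⁺]꜀ₐₜ) = −(0.0592/2) log(0.0004/0.83) = −(0.0592/2)(-3.317) = +0.098 V.

+0.098 V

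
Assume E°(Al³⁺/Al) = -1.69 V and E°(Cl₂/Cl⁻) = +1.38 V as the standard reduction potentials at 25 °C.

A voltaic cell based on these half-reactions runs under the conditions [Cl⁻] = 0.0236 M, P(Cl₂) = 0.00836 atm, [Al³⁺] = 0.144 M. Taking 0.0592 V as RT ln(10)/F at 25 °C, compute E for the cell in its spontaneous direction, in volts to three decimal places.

+3.121 V

Cl₂/Cl⁻ is the cathode (higher E°), Al³⁺/Al the anode: E°cell = +1.38 − (-1.69) = +3.07 V, n = 6.
Overall: 3 Cl₂(g) + 2 Al(s) → 6 Cl⁻(aq) + 2 Al³⁺(aq)
Q = [Cl⁻]^6·[Al³⁺]^2 / (P(Cl₂)^3); log Q = -5.212.
E = E° − (0.0592/n) log Q = +3.07 − (0.0592/6)(-5.212) = +3.121 V.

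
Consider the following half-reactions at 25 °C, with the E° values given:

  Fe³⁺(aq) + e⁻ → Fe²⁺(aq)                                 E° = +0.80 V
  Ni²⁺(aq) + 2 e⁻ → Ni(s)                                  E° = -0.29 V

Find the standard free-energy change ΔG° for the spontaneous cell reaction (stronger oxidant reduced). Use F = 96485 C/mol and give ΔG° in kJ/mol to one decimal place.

-210.3 kJ/mol

Fe³⁺/Fe²⁺ (E° = +0.80 V) is the cathode; Ni²⁺/Ni (E° = -0.29 V) is the anode, so E°cell = +1.09 V.
Balancing electrons gives n = 2 (lcm of 1 and 2).
ΔG° = −nFE° = −(2)(96485)(+1.09) = -210,337 J = -210.3 kJ/mol.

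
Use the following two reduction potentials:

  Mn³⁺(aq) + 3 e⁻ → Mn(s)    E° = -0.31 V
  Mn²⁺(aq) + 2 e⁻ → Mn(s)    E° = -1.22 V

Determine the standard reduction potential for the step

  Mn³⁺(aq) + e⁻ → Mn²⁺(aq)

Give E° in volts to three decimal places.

+1.510 V

Sequential free energies add, so n₃E°₃ = n₁E°₁ + n₂E°₂.
With n₃ = 3, and the known step contributing 2×(-1.22) V, the unknown satisfies 1·E° = 3×(-0.31) − 2×(-1.22) = +1.510.
E° = +1.510 / 1 = +1.510 V.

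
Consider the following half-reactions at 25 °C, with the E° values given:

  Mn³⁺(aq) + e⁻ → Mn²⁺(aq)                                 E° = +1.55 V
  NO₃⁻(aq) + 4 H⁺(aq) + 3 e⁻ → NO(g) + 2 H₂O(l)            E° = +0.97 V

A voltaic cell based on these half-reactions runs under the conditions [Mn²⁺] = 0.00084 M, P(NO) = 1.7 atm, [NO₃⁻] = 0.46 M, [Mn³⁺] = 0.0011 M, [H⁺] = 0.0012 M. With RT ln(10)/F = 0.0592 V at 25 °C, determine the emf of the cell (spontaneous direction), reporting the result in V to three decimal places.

Mn³⁺/Mn²⁺ is the cathode (higher E°), NO₃⁻/NO the anode: E°cell = +1.55 − (+0.97) = +0.58 V, n = 3.
Overall: 3 Mn³⁺(aq) + NO(g) + 2 H₂O(l) → 3 Mn²⁺(aq) + NO₃⁻(aq) + 4 H⁺(aq)
Q = [Mn²⁺]^3·[NO₃⁻]·[H⁺]^4 / ([Mn³⁺]^3·P(NO)); log Q = -12.602.
E = E° − (0.0592/n) log Q = +0.58 − (0.0592/3)(-12.602) = +0.829 V.

+0.829 V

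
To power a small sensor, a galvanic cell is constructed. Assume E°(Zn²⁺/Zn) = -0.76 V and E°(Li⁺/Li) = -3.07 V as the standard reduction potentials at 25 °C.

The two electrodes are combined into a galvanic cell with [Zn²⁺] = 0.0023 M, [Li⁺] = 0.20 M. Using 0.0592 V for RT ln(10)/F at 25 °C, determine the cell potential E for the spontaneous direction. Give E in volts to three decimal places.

+2.273 V

Zn²⁺/Zn is the cathode (higher E°), Li⁺/Li the anode: E°cell = -0.76 − (-3.07) = +2.31 V, n = 2.
Overall: Zn²⁺(aq) + 2 Li(s) → Zn(s) + 2 Li⁺(aq)
Q = [Li⁺]^2 / ([Zn²⁺]); log Q = 1.240.
E = E° − (0.0592/n) log Q = +2.31 − (0.0592/2)(1.240) = +2.273 V.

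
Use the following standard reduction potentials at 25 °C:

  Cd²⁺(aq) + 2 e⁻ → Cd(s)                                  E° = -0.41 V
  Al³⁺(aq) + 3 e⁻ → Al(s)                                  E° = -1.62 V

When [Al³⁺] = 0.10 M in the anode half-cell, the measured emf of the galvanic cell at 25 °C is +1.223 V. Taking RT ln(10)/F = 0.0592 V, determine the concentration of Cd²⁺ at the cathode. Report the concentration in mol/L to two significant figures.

Cd²⁺/Cd is the cathode, Al³⁺/Al the anode: E°cell = +1.21 V, n = 6.
Overall reaction: 3 Cd²⁺(aq) + 2 Al(s) → 3 Cd(s) + 2 Al³⁺(aq); Q = [Al³⁺]^2/[Cd²⁺]^3.
From E = E° − (0.0592/n) log Q: log Q = (E° − E)·n/0.0592 = (+1.21 − (+1.223))·6/0.0592 = -1.3176.
So 3·log[Cd²⁺] = 2·log(0.1) − log Q = -2.0000 − (-1.3176) = -0.6824; log[Cd²⁺] = -0.6824 / 3 = -0.2275; [Cd²⁺] = 10^(-0.2275) ≈ 0.59 M.

0.59 M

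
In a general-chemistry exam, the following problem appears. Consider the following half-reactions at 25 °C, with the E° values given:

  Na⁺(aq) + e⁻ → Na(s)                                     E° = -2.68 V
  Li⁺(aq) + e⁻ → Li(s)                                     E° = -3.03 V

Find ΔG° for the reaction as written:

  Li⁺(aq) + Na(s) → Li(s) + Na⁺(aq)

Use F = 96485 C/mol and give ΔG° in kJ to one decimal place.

As written, Li⁺/Li is reduced (cathode) and Na⁺/Na is oxidised (anode), so E°cell = (-3.03) − (-2.68) = -0.35 V.
Balancing electrons gives n = 1.
ΔG° = −nFE° = −(1)(96485)(-0.35) = 33,770 J = +33.8 kJ.

+33.8 kJ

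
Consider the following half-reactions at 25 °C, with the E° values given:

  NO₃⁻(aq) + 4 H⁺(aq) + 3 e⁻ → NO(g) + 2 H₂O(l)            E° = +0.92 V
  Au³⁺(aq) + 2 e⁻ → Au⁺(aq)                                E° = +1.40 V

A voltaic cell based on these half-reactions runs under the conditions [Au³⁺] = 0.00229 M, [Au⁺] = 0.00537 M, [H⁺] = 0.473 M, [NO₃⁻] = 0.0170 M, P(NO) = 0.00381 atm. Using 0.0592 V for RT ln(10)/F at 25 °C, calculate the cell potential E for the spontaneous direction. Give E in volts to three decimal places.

Au³⁺/Au⁺ is the cathode (higher E°), NO₃⁻/NO the anode: E°cell = +1.40 − (+0.92) = +0.48 V, n = 6.
Overall: 3 Au³⁺(aq) + 2 NO(g) + 4 H₂O(l) → 3 Au⁺(aq) + 2 NO₃⁻(aq) + 8 H⁺(aq)
Q = [Au⁺]^3·[NO₃⁻]^2·[H⁺]^8 / ([Au³⁺]^3·P(NO)^2); log Q = -0.192.
E = E° − (0.0592/n) log Q = +0.48 − (0.0592/6)(-0.192) = +0.482 V.

+0.482 V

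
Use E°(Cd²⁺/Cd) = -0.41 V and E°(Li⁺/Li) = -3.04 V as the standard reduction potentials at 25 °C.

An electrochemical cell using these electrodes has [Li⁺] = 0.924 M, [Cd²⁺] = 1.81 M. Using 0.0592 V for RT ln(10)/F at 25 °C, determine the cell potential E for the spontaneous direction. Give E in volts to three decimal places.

Cd²⁺/Cd is the cathode (higher E°), Li⁺/Li the anode: E°cell = -0.41 − (-3.04) = +2.63 V, n = 2.
Overall: Cd²⁺(aq) + 2 Li(s) → Cd(s) + 2 Li⁺(aq)
Q = [Li⁺]^2 / ([Cd²⁺]); log Q = -0.326.
E = E° − (0.0592/n) log Q = +2.63 − (0.0592/2)(-0.326) = +2.640 V.

+2.640 V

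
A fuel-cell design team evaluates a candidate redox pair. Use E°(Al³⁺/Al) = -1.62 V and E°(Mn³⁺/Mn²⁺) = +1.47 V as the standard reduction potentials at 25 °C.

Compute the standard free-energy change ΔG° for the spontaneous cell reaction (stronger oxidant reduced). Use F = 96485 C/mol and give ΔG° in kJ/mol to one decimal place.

-894.4 kJ/mol

Mn³⁺/Mn²⁺ (E° = +1.47 V) is the cathode; Al³⁺/Al (E° = -1.62 V) is the anode, so E°cell = +3.09 V.
Balancing electrons gives n = 3 (lcm of 1 and 3).
ΔG° = −nFE° = −(3)(96485)(+3.09) = -894,416 J = -894.4 kJ/mol.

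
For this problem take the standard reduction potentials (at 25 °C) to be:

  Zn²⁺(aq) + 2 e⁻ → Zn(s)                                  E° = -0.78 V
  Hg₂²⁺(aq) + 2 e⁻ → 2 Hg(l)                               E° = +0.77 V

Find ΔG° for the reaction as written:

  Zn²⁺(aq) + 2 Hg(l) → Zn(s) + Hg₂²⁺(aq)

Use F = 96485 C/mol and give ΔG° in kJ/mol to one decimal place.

As written, Zn²⁺/Zn is reduced (cathode) and Hg₂²⁺/Hg is oxidised (anode), so E°cell = (-0.78) − (+0.77) = -1.55 V.
Balancing electrons gives n = 2.
ΔG° = −nFE° = −(2)(96485)(-1.55) = 299,104 J = +299.1 kJ/mol.

+299.1 kJ/mol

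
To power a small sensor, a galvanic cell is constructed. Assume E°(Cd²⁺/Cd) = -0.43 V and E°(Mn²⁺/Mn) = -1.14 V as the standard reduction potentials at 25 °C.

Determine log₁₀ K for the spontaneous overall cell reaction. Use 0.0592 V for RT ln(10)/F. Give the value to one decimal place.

Cathode: Cd²⁺/Cd; anode: Mn²⁺/Mn. E°cell = +0.71 V, n = 2.
log K = nE°cell / 0.0592 = (2)(+0.71) / 0.0592 = 24.0.

24.0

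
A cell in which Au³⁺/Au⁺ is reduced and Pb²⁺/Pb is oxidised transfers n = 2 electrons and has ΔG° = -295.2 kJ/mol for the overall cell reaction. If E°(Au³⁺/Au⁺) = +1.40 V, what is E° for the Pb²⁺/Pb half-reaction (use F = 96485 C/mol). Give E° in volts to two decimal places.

E°cell = −ΔG°/(nF) = −(-295.2×10³)/((2)(96485)) = +1.530 V.
Since Au³⁺/Au⁺ is the cathode and Pb²⁺/Pb the anode, E°cell = E°(Au³⁺/Au⁺) − E°(Pb²⁺/Pb).
So E°(Pb²⁺/Pb) = E°(Au³⁺/Au⁺) − E°cell = (+1.40) − (+1.530) = -0.13 V.

-0.13 V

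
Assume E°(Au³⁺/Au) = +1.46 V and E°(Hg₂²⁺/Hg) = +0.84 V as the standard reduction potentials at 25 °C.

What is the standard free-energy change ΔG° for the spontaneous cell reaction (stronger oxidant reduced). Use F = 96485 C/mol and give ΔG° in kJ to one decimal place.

-358.9 kJ

Au³⁺/Au (E° = +1.46 V) is the cathode; Hg₂²⁺/Hg (E° = +0.84 V) is the anode, so E°cell = +0.62 V.
Balancing electrons gives n = 6 (lcm of 3 and 2).
ΔG° = −nFE° = −(6)(96485)(+0.62) = -358,924 J = -358.9 kJ.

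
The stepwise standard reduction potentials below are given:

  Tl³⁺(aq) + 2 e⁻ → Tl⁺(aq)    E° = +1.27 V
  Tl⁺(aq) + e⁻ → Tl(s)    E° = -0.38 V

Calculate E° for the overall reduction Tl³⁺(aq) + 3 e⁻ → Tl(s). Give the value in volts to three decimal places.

Standard free energies of sequential steps add: ΔG°₃ = ΔG°₁ + ΔG°₂, so n₃E°₃ = n₁E°₁ + n₂E°₂.
E°₃ = (2×+1.27 + 1×-0.38) / 3 = (+2.160) / 3 = +0.720 V.

+0.720 V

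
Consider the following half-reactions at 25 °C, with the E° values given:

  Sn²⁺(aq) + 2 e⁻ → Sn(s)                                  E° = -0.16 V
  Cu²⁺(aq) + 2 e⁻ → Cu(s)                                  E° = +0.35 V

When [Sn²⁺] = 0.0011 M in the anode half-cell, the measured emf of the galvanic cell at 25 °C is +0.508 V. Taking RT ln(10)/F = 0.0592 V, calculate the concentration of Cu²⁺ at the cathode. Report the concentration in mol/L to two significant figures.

Cu²⁺/Cu is the cathode, Sn²⁺/Sn the anode: E°cell = +0.51 V, n = 2.
Overall reaction: Cu²⁺(aq) + Sn(s) → Cu(s) + Sn²⁺(aq); Q = [Sn²⁺]^1/[Cu²⁺]^1.
From E = E° − (0.0592/n) log Q: log Q = (E° − E)·n/0.0592 = (+0.51 − (+0.508))·2/0.0592 = 0.0676.
So 1·log[Cu²⁺] = 1·log(0.0011) − log Q = -2.9586 − (0.0676) = -3.0262; [Cu²⁺] = 10^(-3.0262) ≈ 0.00094 M.

0.00094 M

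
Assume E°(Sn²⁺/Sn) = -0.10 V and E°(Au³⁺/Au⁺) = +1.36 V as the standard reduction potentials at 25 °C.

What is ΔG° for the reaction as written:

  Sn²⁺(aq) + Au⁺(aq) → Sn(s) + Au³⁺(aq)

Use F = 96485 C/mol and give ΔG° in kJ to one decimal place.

+281.7 kJ

As written, Sn²⁺/Sn is reduced (cathode) and Au³⁺/Au⁺ is oxidised (anode), so E°cell = (-0.10) − (+1.36) = -1.46 V.
Balancing electrons gives n = 2.
ΔG° = −nFE° = −(2)(96485)(-1.46) = 281,736 J = +281.7 kJ.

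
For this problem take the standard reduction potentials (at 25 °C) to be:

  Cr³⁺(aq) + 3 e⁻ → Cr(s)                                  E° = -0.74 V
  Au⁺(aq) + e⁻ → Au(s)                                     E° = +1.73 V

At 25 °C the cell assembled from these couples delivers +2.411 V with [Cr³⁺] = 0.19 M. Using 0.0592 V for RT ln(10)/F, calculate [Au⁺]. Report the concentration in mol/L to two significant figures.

0.058 M

Au⁺/Au is the cathode, Cr³⁺/Cr the anode: E°cell = +2.47 V, n = 3.
Overall reaction: 3 Au⁺(aq) + Cr(s) → 3 Au(s) + Cr³⁺(aq); Q = [Cr³⁺]^1/[Au⁺]^3.
From E = E° − (0.0592/n) log Q: log Q = (E° − E)·n/0.0592 = (+2.47 − (+2.411))·3/0.0592 = 2.9899.
So 3·log[Au⁺] = 1·log(0.19) − log Q = -0.7212 − (2.9899) = -3.7111; log[Au⁺] = -3.7111 / 3 = -1.2370; [Au⁺] = 10^(-1.2370) ≈ 0.058 M.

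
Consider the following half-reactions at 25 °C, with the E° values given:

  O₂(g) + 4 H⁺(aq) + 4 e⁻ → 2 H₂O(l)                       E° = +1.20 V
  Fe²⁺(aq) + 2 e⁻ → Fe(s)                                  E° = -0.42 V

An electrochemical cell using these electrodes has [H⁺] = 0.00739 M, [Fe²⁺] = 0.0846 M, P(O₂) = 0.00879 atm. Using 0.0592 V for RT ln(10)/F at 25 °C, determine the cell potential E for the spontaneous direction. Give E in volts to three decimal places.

+1.495 V

O₂/H₂O is the cathode (higher E°), Fe²⁺/Fe the anode: E°cell = +1.20 − (-0.42) = +1.62 V, n = 4.
Overall: O₂(g) + 4 H⁺(aq) + 2 Fe(s) → 2 H₂O(l) + 2 Fe²⁺(aq)
Q = [Fe²⁺]^2 / (P(O₂)·[H⁺]^4); log Q = 8.436.
E = E° − (0.0592/n) log Q = +1.62 − (0.0592/4)(8.436) = +1.495 V.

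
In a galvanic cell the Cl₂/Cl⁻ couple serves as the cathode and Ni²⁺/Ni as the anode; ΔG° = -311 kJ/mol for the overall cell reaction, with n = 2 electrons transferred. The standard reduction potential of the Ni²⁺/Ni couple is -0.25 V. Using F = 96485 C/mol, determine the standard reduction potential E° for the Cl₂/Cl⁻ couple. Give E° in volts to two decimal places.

E°cell = −ΔG°/(nF) = −(-311×10³)/((2)(96485)) = +1.612 V.
Since Cl₂/Cl⁻ is the cathode and Ni²⁺/Ni the anode, E°cell = E°(Cl₂/Cl⁻) − E°(Ni²⁺/Ni).
So E°(Cl₂/Cl⁻) = E°cell + E°(Ni²⁺/Ni) = +1.612 + (-0.25) = +1.36 V.

+1.36 V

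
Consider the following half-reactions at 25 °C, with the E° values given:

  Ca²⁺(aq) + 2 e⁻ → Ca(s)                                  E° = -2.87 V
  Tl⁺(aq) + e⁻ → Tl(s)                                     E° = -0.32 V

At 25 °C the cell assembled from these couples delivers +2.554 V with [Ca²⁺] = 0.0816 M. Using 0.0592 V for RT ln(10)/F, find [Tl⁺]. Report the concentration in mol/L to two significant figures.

Tl⁺/Tl is the cathode, Ca²⁺/Ca the anode: E°cell = +2.55 V, n = 2.
Overall reaction: 2 Tl⁺(aq) + Ca(s) → 2 Tl(s) + Ca²⁺(aq); Q = [Ca²⁺]^1/[Tl⁺]^2.
From E = E° − (0.0592/n) log Q: log Q = (E° − E)·n/0.0592 = (+2.55 − (+2.554))·2/0.0592 = -0.1351.
So 2·log[Tl⁺] = 1·log(0.0816) − log Q = -1.0883 − (-0.1351) = -0.9532; log[Tl⁺] = -0.9532 / 2 = -0.4766; [Tl⁺] = 10^(-0.4766) ≈ 0.33 M.

0.33 M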